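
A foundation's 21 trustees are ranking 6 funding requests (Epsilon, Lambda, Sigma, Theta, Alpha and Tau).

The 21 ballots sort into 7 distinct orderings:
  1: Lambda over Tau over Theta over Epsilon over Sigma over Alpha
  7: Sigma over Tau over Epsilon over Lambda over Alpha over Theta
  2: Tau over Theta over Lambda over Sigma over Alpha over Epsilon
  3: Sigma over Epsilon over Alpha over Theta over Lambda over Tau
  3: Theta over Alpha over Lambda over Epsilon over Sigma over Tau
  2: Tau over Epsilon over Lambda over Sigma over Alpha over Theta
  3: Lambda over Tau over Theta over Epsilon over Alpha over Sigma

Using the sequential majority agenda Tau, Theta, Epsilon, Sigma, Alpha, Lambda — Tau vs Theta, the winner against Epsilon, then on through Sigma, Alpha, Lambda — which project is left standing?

Round 1: Tau vs Theta — 15–6, Tau advances.
Round 2: Tau vs Epsilon — 15–6, Tau advances.
Round 3: Tau vs Sigma — 8–13, Sigma advances.
Round 4: Sigma vs Alpha — 15–6, Sigma advances.
Round 5: Sigma vs Lambda — 10–11, Lambda advances.
Lambda survives the agenda.

Lambda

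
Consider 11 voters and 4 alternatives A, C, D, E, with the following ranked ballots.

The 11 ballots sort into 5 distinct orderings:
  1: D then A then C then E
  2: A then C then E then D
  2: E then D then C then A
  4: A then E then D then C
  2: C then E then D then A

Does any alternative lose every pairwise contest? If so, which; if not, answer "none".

Pairwise majorities:
A vs C: A preferred on 1+2+4 = 7 ballots; A wins 7–4.
A–D: A 6–5.
A vs E: 1+2+4 = 7 for A, 4 for E — A by 7–4.
C vs D: D, 7–4.
C vs E: E, 6–5.
D–E: E 10–1.
Only C has no wins; C is the Condorcet loser.

C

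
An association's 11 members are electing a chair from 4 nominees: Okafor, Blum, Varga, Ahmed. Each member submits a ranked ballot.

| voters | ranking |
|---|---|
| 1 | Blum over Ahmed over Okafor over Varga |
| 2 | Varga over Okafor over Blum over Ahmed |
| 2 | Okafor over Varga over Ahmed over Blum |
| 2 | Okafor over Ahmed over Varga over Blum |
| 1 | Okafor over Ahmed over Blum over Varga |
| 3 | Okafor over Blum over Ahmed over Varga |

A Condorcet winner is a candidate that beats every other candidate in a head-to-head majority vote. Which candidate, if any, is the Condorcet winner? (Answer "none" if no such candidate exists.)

Okafor

Check each pair by majority over 11 ballots:
Okafor vs Blum: Okafor wins 10–1.
Okafor vs Varga: Okafor wins 9–2.
Okafor vs Ahmed: Okafor wins 10–1.
Blum–Varga: Varga 6–5.
Blum–Ahmed: Blum 6–5.
Varga–Ahmed: Ahmed 7–4.
Only Okafor has no losses; Okafor is the Condorcet winner.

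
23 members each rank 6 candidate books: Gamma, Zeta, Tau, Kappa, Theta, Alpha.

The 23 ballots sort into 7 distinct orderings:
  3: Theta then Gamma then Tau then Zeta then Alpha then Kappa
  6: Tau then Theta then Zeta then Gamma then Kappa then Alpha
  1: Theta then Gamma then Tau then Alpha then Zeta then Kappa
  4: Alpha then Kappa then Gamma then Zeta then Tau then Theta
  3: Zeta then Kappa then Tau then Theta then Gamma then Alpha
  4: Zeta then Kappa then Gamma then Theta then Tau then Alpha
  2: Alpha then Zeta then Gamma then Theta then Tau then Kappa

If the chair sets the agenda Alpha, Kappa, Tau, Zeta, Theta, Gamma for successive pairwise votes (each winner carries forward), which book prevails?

Zeta

Round 1: Alpha vs Kappa — 10–13, Kappa advances.
Round 2: Kappa vs Tau — 11–12, Tau advances.
Round 3: Tau vs Zeta — 10–13, Zeta advances.
Round 4: Zeta vs Theta — 13–10, Zeta advances.
Round 5: Zeta vs Gamma — 15–8, Zeta advances.
The agenda winner is Zeta.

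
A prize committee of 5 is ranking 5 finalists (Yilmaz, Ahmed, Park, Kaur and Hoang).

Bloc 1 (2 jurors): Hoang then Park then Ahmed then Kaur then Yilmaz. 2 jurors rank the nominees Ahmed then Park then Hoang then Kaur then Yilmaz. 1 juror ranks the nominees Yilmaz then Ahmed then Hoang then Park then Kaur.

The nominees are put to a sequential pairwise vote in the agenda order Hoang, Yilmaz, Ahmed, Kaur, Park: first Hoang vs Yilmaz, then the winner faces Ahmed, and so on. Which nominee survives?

Round 1: Hoang vs Yilmaz — 4–1, Hoang advances.
Round 2: Hoang vs Ahmed — 2–3, Ahmed advances.
Round 3: Ahmed vs Kaur — 5–0, Ahmed advances.
Round 4: Ahmed vs Park — 3–2, Ahmed advances.
Ahmed survives the agenda.

Ahmed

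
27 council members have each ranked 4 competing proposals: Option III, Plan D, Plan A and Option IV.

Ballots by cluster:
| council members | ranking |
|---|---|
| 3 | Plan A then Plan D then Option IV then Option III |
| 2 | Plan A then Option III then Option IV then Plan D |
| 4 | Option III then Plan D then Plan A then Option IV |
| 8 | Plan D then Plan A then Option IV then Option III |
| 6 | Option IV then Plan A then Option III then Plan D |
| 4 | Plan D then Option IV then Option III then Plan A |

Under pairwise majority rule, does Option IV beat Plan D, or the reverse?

Plan D

Ballots ranking Option IV above Plan D: 2 + 6 = 8.
Ballots ranking Plan D above Option IV: 27 − 8 = 19.
Plan D wins the head-to-head 19–8.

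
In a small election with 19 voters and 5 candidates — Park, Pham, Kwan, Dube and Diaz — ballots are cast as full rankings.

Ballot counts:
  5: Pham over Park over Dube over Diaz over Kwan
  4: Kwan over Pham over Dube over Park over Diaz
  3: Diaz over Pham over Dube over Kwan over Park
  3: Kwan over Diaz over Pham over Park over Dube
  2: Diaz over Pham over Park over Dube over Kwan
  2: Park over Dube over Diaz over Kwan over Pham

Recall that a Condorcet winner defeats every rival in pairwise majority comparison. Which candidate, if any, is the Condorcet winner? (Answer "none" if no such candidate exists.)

none

Check each pair by majority over 19 ballots:
Park–Pham: Pham 17–2.
Park vs Kwan: Kwan wins 10–9.
Park vs Dube: Park, 12–7.
Park vs Diaz: Park, 11–8.
Pham vs Kwan: Pham wins 10–9.
Pham vs Dube: Pham wins 17–2.
Pham vs Diaz: Diaz wins 10–9.
Kwan–Dube: Dube 12–7.
Kwan–Diaz: Diaz 12–7.
Dube–Diaz: Dube 11–8.
Each candidate drops at least one matchup (Park loses to Pham; Pham loses to Diaz; Kwan loses to Pham; Dube loses to Park; Diaz loses to Park); the cycle Park > Dube > Kwan > Park rules out a Condorcet winner.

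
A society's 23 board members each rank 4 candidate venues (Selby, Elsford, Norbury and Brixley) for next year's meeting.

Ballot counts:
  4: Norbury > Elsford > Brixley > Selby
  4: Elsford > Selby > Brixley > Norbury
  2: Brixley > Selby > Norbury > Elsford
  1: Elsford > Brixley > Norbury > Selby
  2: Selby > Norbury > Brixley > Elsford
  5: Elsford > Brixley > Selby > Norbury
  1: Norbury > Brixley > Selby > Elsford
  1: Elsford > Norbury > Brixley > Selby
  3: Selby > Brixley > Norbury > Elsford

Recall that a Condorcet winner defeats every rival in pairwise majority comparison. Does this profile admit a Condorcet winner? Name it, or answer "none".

none

Head-to-head results (23 organisers):
Selby vs Elsford: 8 to 15, Elsford.
Selby vs Norbury: 4+2+2+5+3 = 16 for Selby, 7 for Norbury — Selby by 16–7.
Selby vs Brixley: Selby preferred on 4+2+3 = 9 ballots; Brixley wins 14–9.
Elsford vs Norbury: Elsford is ranked higher on 4+1+5+1 = 11 ballots, Norbury on 12. Norbury wins 12–11.
Elsford vs Brixley: Elsford is ranked higher on 4+4+1+5+1 = 15 ballots, Brixley on 8. Elsford wins 15–8.
Norbury vs Brixley: Norbury preferred on 4+2+1+1 = 8 ballots; Brixley wins 15–8.
Every city loses at least once (Selby loses to Elsford; Elsford loses to Norbury; Norbury loses to Selby; Brixley loses to Elsford). The majority relation contains the cycle Selby beats Norbury beats Elsford beats Selby, so there is no Condorcet winner.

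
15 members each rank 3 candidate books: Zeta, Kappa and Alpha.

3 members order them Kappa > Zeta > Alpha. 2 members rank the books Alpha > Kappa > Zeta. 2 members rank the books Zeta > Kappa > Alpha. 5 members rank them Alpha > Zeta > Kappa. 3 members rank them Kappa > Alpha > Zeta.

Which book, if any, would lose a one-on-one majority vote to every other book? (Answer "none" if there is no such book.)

Pairwise majorities:
Zeta vs Kappa: Kappa, 8–7.
Zeta vs Alpha: Alpha wins 10–5.
Kappa vs Alpha: Kappa, 8–7.
Zeta is beaten in every head-to-head and is the Condorcet loser.

Zeta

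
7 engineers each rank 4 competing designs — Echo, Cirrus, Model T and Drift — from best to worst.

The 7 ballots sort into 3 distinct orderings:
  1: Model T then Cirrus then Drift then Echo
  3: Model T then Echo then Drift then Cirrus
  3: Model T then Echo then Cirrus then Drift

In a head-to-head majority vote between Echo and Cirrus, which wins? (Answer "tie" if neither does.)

Ballots ranking Echo above Cirrus: 3 + 3 = 6.
Ballots ranking Cirrus above Echo: 7 − 6 = 1.
Echo wins the head-to-head 6–1.

Echo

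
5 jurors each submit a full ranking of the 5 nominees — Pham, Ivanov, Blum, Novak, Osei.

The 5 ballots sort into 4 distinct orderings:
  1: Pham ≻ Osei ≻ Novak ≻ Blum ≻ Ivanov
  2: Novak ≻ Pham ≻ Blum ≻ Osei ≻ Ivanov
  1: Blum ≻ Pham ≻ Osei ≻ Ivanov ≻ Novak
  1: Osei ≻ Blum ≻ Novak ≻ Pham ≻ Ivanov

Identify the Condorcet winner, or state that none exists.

none

Check each pair by majority over 5 ballots:
Pham–Ivanov: Pham 5–0.
Pham vs Blum: Pham, 3–2.
Pham vs Novak: Novak, 3–2.
Pham vs Osei: 4 to 1, Pham.
Ivanov vs Blum: Blum, 5–0.
Ivanov–Novak: Novak 4–1.
Ivanov vs Osei: Ivanov preferred on 0 ballots; Osei wins 5–0.
Blum vs Novak: Novak, 3–2.
Blum vs Osei: Blum is ranked higher on 2+1 = 3 ballots, Osei on 2. Blum wins 3–2.
Novak vs Osei: 2 for Novak, 3 for Osei — Osei by 3–2.
No nominee is unbeaten: Pham loses to Novak; Ivanov loses to Pham; Blum loses to Pham; Novak loses to Osei; Osei loses to Pham. In particular Pham > Osei > Novak > Pham is a majority cycle — no Condorcet winner exists.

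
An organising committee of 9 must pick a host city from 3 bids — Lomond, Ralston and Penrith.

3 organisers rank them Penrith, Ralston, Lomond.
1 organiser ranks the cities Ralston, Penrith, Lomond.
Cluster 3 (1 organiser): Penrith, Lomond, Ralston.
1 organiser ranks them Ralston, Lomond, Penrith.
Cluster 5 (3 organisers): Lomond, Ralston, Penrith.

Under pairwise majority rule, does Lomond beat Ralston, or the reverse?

Ballots ranking Lomond above Ralston: 1 + 3 = 4.
Ballots ranking Ralston above Lomond: 9 − 4 = 5.
Ralston wins the head-to-head 5–4.

Ralston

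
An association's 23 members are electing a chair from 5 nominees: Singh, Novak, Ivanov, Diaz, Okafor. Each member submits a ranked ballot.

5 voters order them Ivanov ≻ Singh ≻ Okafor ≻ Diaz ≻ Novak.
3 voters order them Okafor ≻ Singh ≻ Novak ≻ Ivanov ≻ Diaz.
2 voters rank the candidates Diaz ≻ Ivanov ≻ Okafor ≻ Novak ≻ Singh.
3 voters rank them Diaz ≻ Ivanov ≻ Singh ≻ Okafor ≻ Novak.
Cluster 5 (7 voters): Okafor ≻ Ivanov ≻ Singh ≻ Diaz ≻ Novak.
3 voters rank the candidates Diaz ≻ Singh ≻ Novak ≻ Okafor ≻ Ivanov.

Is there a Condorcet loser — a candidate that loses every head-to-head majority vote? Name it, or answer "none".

Novak

Head-to-head results (23 voters):
Singh vs Novak: Singh is ranked higher on 5+3+3+7+3 = 21 ballots, Novak on 2. Singh wins 21–2.
Singh vs Ivanov: 6 to 17, Ivanov.
Singh vs Diaz: Singh, 15–8.
Singh vs Okafor: Okafor, 12–11.
Novak vs Ivanov: Novak is ranked higher on 3+3 = 6 ballots, Ivanov on 17. Ivanov wins 17–6.
Novak–Diaz: Diaz 20–3.
Novak vs Okafor: Novak is ranked higher on 3 ballots, Okafor on 20. Okafor wins 20–3.
Ivanov vs Diaz: 15 to 8, Ivanov.
Ivanov vs Okafor: 5+2+3 = 10 for Ivanov, 13 for Okafor — Okafor by 13–10.
Diaz vs Okafor: Okafor wins 15–8.
Only Novak has no wins; Novak is the Condorcet loser.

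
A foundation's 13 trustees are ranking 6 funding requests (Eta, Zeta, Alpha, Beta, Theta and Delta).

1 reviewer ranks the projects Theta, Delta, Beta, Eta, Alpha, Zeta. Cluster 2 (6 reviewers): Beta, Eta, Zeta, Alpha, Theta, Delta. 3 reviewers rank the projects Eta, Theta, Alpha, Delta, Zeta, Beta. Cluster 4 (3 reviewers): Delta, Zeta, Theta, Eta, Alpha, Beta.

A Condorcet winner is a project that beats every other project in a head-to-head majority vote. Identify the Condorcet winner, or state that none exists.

none

Head-to-head results (13 reviewers):
Eta vs Zeta: 10 to 3, Eta.
Eta vs Alpha: Eta is ranked higher on 1+6+3+3 = 13 ballots, Alpha on 0. Eta wins 13–0.
Eta vs Beta: Eta is ranked higher on 3+3 = 6 ballots, Beta on 7. Beta wins 7–6.
Eta vs Theta: Eta preferred on 6+3 = 9 ballots; Eta wins 9–4.
Eta vs Delta: 6+3 = 9 for Eta, 4 for Delta — Eta by 9–4.
Zeta vs Alpha: 9 to 4, Zeta.
Zeta vs Beta: Zeta preferred on 3+3 = 6 ballots; Beta wins 7–6.
Zeta vs Theta: Zeta preferred on 6+3 = 9 ballots; Zeta wins 9–4.
Zeta vs Delta: Zeta preferred on 6 ballots; Delta wins 7–6.
Alpha vs Beta: Alpha is ranked higher on 3+3 = 6 ballots, Beta on 7. Beta wins 7–6.
Alpha vs Theta: Alpha preferred on 6 ballots; Theta wins 7–6.
Alpha vs Delta: 6+3 = 9 for Alpha, 4 for Delta — Alpha by 9–4.
Beta vs Theta: 6 for Beta, 7 for Theta — Theta by 7–6.
Beta vs Delta: 6 for Beta, 7 for Delta — Delta by 7–6.
Theta vs Delta: Theta is ranked higher on 1+6+3 = 10 ballots, Delta on 3. Theta wins 10–3.
Each project drops at least one matchup (Eta loses to Beta; Zeta loses to Eta; Alpha loses to Eta; Beta loses to Theta; Theta loses to Eta; Delta loses to Eta); the cycle Eta > Theta > Beta > Eta rules out a Condorcet winner.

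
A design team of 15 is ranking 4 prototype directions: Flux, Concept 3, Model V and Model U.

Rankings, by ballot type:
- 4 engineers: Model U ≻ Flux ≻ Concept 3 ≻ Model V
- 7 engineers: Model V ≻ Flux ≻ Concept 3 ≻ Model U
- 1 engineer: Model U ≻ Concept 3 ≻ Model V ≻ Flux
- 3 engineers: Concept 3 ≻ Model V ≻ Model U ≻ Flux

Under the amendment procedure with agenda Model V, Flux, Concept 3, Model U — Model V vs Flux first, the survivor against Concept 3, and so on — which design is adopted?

Round 1: Model V vs Flux — 11–4, Model V advances.
Round 2: Model V vs Concept 3 — 7–8, Concept 3 advances.
Round 3: Concept 3 vs Model U — 10–5, Concept 3 advances.
Concept 3 survives the agenda.

Concept 3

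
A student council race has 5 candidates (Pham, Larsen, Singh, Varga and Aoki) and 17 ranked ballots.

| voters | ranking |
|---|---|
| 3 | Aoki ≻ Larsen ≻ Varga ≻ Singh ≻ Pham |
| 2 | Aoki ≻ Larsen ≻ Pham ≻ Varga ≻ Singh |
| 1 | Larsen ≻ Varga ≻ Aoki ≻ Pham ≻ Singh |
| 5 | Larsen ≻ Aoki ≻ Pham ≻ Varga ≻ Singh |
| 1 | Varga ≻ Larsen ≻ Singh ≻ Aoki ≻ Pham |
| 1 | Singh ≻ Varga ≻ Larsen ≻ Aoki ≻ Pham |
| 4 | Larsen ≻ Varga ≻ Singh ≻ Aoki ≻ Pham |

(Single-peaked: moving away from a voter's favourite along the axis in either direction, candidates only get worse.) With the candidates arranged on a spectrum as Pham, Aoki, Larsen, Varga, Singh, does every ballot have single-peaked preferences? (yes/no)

yes

Axis positions: Pham=1, Aoki=2, Larsen=3, Varga=4, Singh=5.
Bloc 1 (peak Aoki at position 2): ranking walks positions 2-3-4-5-1, expanding outward from the peak — single-peaked.
Bloc 2 (peak Aoki at position 2): ranking walks positions 2-3-1-4-5, expanding outward from the peak — single-peaked.
Bloc 3 (peak Larsen at position 3): ranking walks positions 3-4-2-1-5, expanding outward from the peak — single-peaked.
Bloc 4 (peak Larsen at position 3): ranking walks positions 3-2-1-4-5, expanding outward from the peak — single-peaked.
Bloc 5 (peak Varga at position 4): ranking walks positions 4-3-5-2-1, expanding outward from the peak — single-peaked.
Bloc 6 (peak Singh at position 5): ranking walks positions 5-4-3-2-1, expanding outward from the peak — single-peaked.
Bloc 7 (peak Larsen at position 3): ranking walks positions 3-4-5-2-1, expanding outward from the peak — single-peaked.
Every ranking is single-peaked on this axis.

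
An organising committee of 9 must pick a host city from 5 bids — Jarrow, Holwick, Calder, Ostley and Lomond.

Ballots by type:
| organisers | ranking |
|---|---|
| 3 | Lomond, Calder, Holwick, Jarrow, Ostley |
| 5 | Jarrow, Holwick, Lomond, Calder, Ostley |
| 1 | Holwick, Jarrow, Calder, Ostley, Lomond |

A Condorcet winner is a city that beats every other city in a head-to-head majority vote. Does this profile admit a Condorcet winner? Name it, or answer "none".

Jarrow

Head-to-head results (9 organisers):
Jarrow vs Holwick: 5 for Jarrow, 4 for Holwick — Jarrow by 5–4.
Jarrow vs Calder: Jarrow preferred on 5+1 = 6 ballots; Jarrow wins 6–3.
Jarrow vs Ostley: Jarrow is ranked higher on 3+5+1 = 9 ballots, Ostley on 0. Jarrow wins 9–0.
Jarrow vs Lomond: 6 to 3, Jarrow.
Holwick vs Calder: 6 to 3, Holwick.
Holwick vs Ostley: Holwick preferred on 3+5+1 = 9 ballots; Holwick wins 9–0.
Holwick vs Lomond: Holwick preferred on 5+1 = 6 ballots; Holwick wins 6–3.
Calder vs Ostley: 3+5+1 = 9 for Calder, 0 for Ostley — Calder by 9–0.
Calder vs Lomond: Calder preferred on 1 ballot; Lomond wins 8–1.
Ostley vs Lomond: 1 to 8, Lomond.
Jarrow defeats every rival head-to-head and is the Condorcet winner.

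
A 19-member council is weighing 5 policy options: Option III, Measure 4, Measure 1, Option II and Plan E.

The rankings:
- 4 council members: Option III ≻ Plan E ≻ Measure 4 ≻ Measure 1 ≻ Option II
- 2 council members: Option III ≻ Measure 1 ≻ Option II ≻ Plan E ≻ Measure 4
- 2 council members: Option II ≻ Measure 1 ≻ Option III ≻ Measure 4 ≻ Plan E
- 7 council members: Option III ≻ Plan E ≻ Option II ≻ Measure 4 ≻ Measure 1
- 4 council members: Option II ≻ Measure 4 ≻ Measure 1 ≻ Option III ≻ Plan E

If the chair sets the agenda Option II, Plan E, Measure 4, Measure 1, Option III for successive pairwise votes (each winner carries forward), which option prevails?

Round 1: Option II vs Plan E — 8–11, Plan E advances.
Round 2: Plan E vs Measure 4 — 13–6, Plan E advances.
Round 3: Plan E vs Measure 1 — 11–8, Plan E advances.
Round 4: Plan E vs Option III — 0–19, Option III advances.
Option III survives the agenda.

Option III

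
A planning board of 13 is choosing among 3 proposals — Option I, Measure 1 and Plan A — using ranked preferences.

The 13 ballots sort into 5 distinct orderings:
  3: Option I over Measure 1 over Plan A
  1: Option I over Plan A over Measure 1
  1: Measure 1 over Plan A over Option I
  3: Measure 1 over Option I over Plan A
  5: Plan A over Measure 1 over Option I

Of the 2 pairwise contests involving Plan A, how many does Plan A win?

0

Plan A against each rival (13 council members):
Plan A vs Option I: Option I, 7–6.
Plan A vs Measure 1: 6 to 7, Measure 1.
Plan A beats no one; loses to Option I, Measure 1 — 0 pairwise wins.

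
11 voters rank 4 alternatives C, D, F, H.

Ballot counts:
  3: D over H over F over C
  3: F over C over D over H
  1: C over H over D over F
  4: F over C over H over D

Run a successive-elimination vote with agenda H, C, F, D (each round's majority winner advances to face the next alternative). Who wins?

F

Round 1: H vs C — 3–8, C advances.
Round 2: C vs F — 1–10, F advances.
Round 3: F vs D — 7–4, F advances.
F survives the agenda.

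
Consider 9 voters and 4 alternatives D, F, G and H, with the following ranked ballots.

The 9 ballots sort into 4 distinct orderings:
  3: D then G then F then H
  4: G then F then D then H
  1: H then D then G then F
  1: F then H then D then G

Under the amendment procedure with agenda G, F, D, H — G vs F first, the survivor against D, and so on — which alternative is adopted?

D

Round 1: G vs F — 8–1, G advances.
Round 2: G vs D — 4–5, D advances.
Round 3: D vs H — 7–2, D advances.
D survives the agenda.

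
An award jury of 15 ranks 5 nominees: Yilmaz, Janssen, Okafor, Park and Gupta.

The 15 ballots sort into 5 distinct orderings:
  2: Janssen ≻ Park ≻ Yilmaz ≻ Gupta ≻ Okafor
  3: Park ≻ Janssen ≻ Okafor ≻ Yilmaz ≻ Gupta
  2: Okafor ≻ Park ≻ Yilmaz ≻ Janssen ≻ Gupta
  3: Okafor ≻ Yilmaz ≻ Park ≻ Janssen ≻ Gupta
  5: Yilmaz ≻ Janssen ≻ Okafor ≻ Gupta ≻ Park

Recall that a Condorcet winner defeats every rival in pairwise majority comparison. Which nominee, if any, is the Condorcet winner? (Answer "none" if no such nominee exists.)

Check each pair by majority over 15 ballots:
Yilmaz–Janssen: Yilmaz 10–5.
Yilmaz vs Okafor: Okafor, 8–7.
Yilmaz vs Park: Yilmaz preferred on 3+5 = 8 ballots; Yilmaz wins 8–7.
Yilmaz–Gupta: Yilmaz 15–0.
Janssen vs Okafor: Janssen preferred on 2+3+5 = 10 ballots; Janssen wins 10–5.
Janssen vs Park: 2+5 = 7 for Janssen, 8 for Park — Park by 8–7.
Janssen vs Gupta: Janssen wins 15–0.
Okafor vs Park: Okafor wins 10–5.
Okafor vs Gupta: Okafor is ranked higher on 3+2+3+5 = 13 ballots, Gupta on 2. Okafor wins 13–2.
Park vs Gupta: 2+3+2+3 = 10 for Park, 5 for Gupta — Park by 10–5.
Every nominee loses at least once (Yilmaz loses to Okafor; Janssen loses to Yilmaz; Okafor loses to Janssen; Park loses to Yilmaz; Gupta loses to Yilmaz). The majority relation contains the cycle Yilmaz beats Janssen beats Okafor beats Yilmaz, so there is no Condorcet winner.

none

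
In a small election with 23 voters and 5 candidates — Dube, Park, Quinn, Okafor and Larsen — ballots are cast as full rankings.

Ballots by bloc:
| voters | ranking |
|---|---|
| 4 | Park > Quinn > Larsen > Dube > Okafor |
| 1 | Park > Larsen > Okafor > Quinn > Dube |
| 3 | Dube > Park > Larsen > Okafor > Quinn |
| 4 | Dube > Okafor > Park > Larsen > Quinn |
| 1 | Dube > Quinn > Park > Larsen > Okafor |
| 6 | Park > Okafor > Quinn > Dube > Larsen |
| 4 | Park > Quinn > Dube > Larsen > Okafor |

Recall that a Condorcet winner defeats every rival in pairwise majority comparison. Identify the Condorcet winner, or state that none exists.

Pairwise majorities:
Dube vs Park: Park wins 15–8.
Dube vs Quinn: Quinn wins 15–8.
Dube vs Okafor: Dube wins 16–7.
Dube vs Larsen: Dube wins 18–5.
Park vs Quinn: Park wins 22–1.
Park–Okafor: Park 19–4.
Park–Larsen: Park 23–0.
Quinn vs Okafor: Okafor wins 14–9.
Quinn–Larsen: Quinn 15–8.
Okafor vs Larsen: Larsen wins 13–10.
Park wins every pairwise contest, so Park is the Condorcet winner.

Park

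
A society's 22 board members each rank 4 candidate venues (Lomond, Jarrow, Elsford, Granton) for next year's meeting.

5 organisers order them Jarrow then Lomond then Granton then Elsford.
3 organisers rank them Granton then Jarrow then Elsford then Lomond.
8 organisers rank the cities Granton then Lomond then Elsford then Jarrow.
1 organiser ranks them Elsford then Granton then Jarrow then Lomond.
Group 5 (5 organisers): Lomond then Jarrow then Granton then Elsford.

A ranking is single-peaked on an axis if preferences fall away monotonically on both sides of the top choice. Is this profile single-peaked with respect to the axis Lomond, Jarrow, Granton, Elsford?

no

Axis positions: Lomond=1, Jarrow=2, Granton=3, Elsford=4.
Group 1 (peak Jarrow at position 2): ranking walks positions 2-1-3-4, expanding outward from the peak — single-peaked.
Group 2 (peak Granton at position 3): ranking walks positions 3-2-4-1, expanding outward from the peak — single-peaked.
Group 3: ranking walks positions 3-1-4-2; Lomond is ranked above Jarrow even though Jarrow lies between Lomond and the peak Granton on the axis — preferences dip and rise again. Not single-peaked.
Group 4 (peak Elsford at position 4): ranking walks positions 4-3-2-1, expanding outward from the peak — single-peaked.
Group 5 (peak Lomond at position 1): ranking walks positions 1-2-3-4, expanding outward from the peak — single-peaked.
Group 3 violates single-peakedness, so the profile is not single-peaked on this axis.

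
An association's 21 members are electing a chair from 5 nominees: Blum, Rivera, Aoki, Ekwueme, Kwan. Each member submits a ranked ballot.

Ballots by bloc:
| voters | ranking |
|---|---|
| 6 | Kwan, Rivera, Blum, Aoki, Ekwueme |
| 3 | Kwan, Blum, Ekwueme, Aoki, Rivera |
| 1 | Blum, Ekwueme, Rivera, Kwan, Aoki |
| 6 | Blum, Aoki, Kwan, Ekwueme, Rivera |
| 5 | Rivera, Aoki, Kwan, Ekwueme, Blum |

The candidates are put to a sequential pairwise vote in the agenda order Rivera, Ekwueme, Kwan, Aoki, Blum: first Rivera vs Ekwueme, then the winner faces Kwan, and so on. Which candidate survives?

Blum

Round 1: Rivera vs Ekwueme — 11–10, Rivera advances.
Round 2: Rivera vs Kwan — 6–15, Kwan advances.
Round 3: Kwan vs Aoki — 10–11, Aoki advances.
Round 4: Aoki vs Blum — 5–16, Blum advances.
Blum survives the agenda.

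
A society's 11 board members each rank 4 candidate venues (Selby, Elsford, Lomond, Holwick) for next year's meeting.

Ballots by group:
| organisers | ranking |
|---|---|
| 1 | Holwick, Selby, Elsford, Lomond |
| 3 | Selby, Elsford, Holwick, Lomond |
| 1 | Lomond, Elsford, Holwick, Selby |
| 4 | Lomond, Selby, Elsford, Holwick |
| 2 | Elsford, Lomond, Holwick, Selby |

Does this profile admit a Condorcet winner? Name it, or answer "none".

Head-to-head results (11 organisers):
Selby vs Elsford: Selby, 8–3.
Selby vs Lomond: Lomond, 7–4.
Selby vs Holwick: Selby wins 7–4.
Elsford–Lomond: Elsford 6–5.
Elsford–Holwick: Elsford 10–1.
Lomond vs Holwick: Lomond wins 7–4.
Every city loses at least once (Selby loses to Lomond; Elsford loses to Selby; Lomond loses to Elsford; Holwick loses to Selby). The majority relation contains the cycle Selby → Elsford → Lomond → Selby, so there is no Condorcet winner.

none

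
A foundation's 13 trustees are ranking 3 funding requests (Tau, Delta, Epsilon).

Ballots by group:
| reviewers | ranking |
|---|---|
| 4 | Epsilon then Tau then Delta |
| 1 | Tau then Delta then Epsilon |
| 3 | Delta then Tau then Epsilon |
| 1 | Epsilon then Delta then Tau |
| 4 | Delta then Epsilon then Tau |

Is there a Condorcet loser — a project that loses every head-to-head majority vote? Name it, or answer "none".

Tau

Head-to-head results (13 reviewers):
Tau vs Delta: Tau preferred on 4+1 = 5 ballots; Delta wins 8–5.
Tau vs Epsilon: Tau is ranked higher on 1+3 = 4 ballots, Epsilon on 9. Epsilon wins 9–4.
Delta vs Epsilon: Delta is ranked higher on 1+3+4 = 8 ballots, Epsilon on 5. Delta wins 8–5.
Tau is beaten in every head-to-head and is the Condorcet loser.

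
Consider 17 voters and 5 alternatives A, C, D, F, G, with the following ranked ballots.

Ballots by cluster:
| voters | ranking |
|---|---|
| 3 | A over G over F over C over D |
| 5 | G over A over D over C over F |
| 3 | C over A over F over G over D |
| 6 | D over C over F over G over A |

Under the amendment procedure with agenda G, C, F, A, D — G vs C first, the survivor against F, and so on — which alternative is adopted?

D

Round 1: G vs C — 8–9, C advances.
Round 2: C vs F — 14–3, C advances.
Round 3: C vs A — 9–8, C advances.
Round 4: C vs D — 6–11, D advances.
The agenda winner is D.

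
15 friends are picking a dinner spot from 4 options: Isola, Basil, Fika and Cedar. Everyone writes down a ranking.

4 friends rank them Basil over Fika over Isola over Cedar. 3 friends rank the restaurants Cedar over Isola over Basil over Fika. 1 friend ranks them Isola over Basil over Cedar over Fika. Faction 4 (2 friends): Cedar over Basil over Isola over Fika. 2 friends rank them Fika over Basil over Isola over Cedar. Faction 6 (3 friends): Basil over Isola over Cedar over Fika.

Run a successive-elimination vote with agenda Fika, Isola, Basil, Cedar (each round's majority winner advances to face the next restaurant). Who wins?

Basil

Round 1: Fika vs Isola — 6–9, Isola advances.
Round 2: Isola vs Basil — 4–11, Basil advances.
Round 3: Basil vs Cedar — 10–5, Basil advances.
Basil survives the agenda.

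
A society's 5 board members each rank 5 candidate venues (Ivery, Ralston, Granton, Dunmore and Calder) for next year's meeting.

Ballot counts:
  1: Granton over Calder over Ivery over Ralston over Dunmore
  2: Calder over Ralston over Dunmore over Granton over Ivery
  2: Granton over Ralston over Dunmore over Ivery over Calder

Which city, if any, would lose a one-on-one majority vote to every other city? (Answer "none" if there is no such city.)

Pairwise majorities:
Ivery vs Ralston: Ralston wins 4–1.
Ivery vs Granton: Granton wins 5–0.
Ivery vs Dunmore: 1 to 4, Dunmore.
Ivery vs Calder: Calder wins 3–2.
Ralston vs Granton: Granton wins 3–2.
Ralston vs Dunmore: Ralston, 5–0.
Ralston vs Calder: 2 to 3, Calder.
Granton vs Dunmore: Granton preferred on 1+2 = 3 ballots; Granton wins 3–2.
Granton vs Calder: 3 to 2, Granton.
Dunmore vs Calder: Calder, 3–2.
Ivery loses to every other city — it is the Condorcet loser.

Ivery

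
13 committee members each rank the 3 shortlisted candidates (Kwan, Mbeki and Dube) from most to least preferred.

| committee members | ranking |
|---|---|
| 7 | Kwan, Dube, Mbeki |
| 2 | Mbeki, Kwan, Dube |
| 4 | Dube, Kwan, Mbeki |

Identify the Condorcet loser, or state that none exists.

Mbeki

Head-to-head results (13 committee members):
Kwan vs Mbeki: 7+4 = 11 for Kwan, 2 for Mbeki — Kwan by 11–2.
Kwan vs Dube: 9 to 4, Kwan.
Mbeki vs Dube: 2 to 11, Dube.
Mbeki loses to every other candidate — it is the Condorcet loser.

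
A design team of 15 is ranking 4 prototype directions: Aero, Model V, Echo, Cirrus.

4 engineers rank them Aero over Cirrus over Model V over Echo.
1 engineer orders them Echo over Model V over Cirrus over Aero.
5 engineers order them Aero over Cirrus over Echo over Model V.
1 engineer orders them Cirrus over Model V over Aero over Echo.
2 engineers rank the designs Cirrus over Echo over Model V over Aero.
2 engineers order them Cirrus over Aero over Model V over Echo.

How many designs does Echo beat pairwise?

Echo against each rival (15 engineers):
Echo vs Aero: Echo is ranked higher on 1+2 = 3 ballots, Aero on 12. Aero wins 12–3.
Echo vs Model V: Echo, 8–7.
Echo vs Cirrus: 1 for Echo, 14 for Cirrus — Cirrus by 14–1.
Echo beats Model V; loses to Aero, Cirrus — 1 pairwise win.

1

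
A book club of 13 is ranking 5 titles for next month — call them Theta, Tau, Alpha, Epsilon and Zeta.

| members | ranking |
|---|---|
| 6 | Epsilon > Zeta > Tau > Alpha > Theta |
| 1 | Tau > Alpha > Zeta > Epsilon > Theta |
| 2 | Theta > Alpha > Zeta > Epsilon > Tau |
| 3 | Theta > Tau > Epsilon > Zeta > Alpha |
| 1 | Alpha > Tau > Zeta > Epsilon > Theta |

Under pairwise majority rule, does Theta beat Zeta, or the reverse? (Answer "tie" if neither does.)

Ballots ranking Theta above Zeta: 2 + 3 = 5.
Ballots ranking Zeta above Theta: 13 − 5 = 8.
Zeta wins the head-to-head 8–5.

Zeta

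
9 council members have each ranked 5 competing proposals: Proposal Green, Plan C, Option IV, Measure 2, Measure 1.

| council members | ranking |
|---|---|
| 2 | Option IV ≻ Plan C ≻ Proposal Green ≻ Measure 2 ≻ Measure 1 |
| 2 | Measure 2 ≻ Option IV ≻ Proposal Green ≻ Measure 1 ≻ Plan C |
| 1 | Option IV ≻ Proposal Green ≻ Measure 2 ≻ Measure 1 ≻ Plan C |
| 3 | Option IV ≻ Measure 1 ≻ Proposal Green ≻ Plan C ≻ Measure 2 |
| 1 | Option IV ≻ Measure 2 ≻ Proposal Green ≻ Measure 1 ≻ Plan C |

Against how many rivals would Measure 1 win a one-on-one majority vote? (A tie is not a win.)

Measure 1 against each rival (9 council members):
Measure 1 vs Proposal Green: Measure 1 is ranked higher on 3 ballots, Proposal Green on 6. Proposal Green wins 6–3.
Measure 1 vs Plan C: Measure 1 is ranked higher on 2+1+3+1 = 7 ballots, Plan C on 2. Measure 1 wins 7–2.
Measure 1 vs Option IV: Option IV wins 9–0.
Measure 1 vs Measure 2: 3 for Measure 1, 6 for Measure 2 — Measure 2 by 6–3.
Measure 1 beats Plan C; loses to Proposal Green, Option IV, Measure 2 — 1 pairwise win.

1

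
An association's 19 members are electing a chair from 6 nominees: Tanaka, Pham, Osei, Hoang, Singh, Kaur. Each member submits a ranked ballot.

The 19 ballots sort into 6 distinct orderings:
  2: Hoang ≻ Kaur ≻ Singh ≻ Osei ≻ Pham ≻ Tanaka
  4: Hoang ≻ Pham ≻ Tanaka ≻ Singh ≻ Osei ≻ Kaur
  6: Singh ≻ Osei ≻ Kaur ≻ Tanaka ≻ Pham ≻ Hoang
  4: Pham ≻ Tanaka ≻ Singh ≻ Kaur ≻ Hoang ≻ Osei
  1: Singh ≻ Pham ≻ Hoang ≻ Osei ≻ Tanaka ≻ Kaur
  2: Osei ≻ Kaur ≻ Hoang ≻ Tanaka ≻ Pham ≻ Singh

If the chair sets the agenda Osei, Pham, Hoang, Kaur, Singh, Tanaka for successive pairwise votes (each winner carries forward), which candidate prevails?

Round 1: Osei vs Pham — 10–9, Osei advances.
Round 2: Osei vs Hoang — 8–11, Hoang advances.
Round 3: Hoang vs Kaur — 7–12, Kaur advances.
Round 4: Kaur vs Singh — 4–15, Singh advances.
Round 5: Singh vs Tanaka — 9–10, Tanaka advances.
The agenda winner is Tanaka.

Tanaka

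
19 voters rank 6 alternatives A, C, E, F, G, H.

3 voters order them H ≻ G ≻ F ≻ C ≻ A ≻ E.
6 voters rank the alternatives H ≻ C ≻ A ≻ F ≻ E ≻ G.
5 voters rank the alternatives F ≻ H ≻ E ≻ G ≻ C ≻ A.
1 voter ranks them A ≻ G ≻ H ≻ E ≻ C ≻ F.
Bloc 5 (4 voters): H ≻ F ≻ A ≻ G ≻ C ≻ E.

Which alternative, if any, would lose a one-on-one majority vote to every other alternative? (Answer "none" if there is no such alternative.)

Head-to-head results (19 voters):
A vs C: A is ranked higher on 1+4 = 5 ballots, C on 14. C wins 14–5.
A vs E: A, 14–5.
A vs F: F, 12–7.
A vs G: A wins 11–8.
A vs H: 1 to 18, H.
C vs E: C, 13–6.
C vs F: F, 12–7.
C vs G: 6 to 13, G.
C vs H: H wins 19–0.
E vs F: F wins 18–1.
E vs G: E wins 11–8.
E vs H: H, 19–0.
F vs G: F wins 15–4.
F vs H: F preferred on 5 ballots; H wins 14–5.
G vs H: G is ranked higher on 1 ballot, H on 18. H wins 18–1.
No alternative is winless: A beats E; C beats A; E beats G; F beats A; G beats C; H beats A. There is no Condorcet loser.

none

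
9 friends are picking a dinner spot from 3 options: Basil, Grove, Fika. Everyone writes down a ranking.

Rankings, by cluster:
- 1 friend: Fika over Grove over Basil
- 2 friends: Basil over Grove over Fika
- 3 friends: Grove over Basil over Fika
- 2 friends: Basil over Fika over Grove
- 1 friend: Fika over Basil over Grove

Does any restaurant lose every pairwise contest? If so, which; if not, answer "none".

Pairwise majorities:
Basil vs Grove: 5 to 4, Basil.
Basil vs Fika: 7 to 2, Basil.
Grove vs Fika: Grove wins 5–4.
Only Fika has no wins; Fika is the Condorcet loser.

Fika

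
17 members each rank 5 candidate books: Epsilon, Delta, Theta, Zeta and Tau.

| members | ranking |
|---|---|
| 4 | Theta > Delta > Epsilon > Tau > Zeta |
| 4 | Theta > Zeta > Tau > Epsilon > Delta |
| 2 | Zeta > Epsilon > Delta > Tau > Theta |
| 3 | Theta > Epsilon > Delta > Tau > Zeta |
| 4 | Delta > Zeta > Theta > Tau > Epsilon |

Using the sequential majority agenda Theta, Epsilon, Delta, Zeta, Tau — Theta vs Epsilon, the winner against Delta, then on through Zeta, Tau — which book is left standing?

Round 1: Theta vs Epsilon — 15–2, Theta advances.
Round 2: Theta vs Delta — 11–6, Theta advances.
Round 3: Theta vs Zeta — 11–6, Theta advances.
Round 4: Theta vs Tau — 15–2, Theta advances.
Theta survives the agenda.

Theta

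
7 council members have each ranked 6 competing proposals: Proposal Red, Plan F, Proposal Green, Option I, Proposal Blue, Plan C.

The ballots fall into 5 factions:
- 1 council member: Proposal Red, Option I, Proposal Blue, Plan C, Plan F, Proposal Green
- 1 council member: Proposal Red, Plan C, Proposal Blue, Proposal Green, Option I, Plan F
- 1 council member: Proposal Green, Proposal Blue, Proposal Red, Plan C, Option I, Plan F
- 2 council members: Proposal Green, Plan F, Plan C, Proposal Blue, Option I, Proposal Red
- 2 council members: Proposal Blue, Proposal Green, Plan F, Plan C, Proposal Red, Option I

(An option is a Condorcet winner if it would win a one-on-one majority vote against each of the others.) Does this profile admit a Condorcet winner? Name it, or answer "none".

Proposal Blue

Pairwise majorities:
Proposal Red–Plan F: Plan F 4–3.
Proposal Red vs Proposal Green: Proposal Green wins 5–2.
Proposal Red–Option I: Proposal Red 5–2.
Proposal Red vs Proposal Blue: Proposal Blue, 5–2.
Proposal Red vs Plan C: Plan C wins 4–3.
Plan F vs Proposal Green: Proposal Green wins 6–1.
Plan F–Option I: Plan F 4–3.
Plan F–Proposal Blue: Proposal Blue 5–2.
Plan F vs Plan C: Plan F wins 4–3.
Proposal Green vs Option I: Proposal Green, 6–1.
Proposal Green–Proposal Blue: Proposal Blue 4–3.
Proposal Green vs Plan C: Proposal Green wins 5–2.
Option I vs Proposal Blue: Proposal Blue, 6–1.
Option I–Plan C: Plan C 6–1.
Proposal Blue vs Plan C: Proposal Blue, 4–3.
Proposal Blue wins every pairwise contest, so Proposal Blue is the Condorcet winner.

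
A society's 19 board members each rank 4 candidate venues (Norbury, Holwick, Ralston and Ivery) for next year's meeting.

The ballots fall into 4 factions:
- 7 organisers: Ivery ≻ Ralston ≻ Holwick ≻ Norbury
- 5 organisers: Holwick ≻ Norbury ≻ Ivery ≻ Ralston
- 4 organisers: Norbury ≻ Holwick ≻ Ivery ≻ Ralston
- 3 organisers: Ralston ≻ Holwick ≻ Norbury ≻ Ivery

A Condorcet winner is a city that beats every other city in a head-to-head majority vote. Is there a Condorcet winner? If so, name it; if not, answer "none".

none

Pairwise majorities:
Norbury vs Holwick: 4 for Norbury, 15 for Holwick — Holwick by 15–4.
Norbury vs Ralston: 9 to 10, Ralston.
Norbury vs Ivery: 12 to 7, Norbury.
Holwick vs Ralston: Holwick preferred on 5+4 = 9 ballots; Ralston wins 10–9.
Holwick vs Ivery: Holwick is ranked higher on 5+4+3 = 12 ballots, Ivery on 7. Holwick wins 12–7.
Ralston vs Ivery: Ralston is ranked higher on 3 ballots, Ivery on 16. Ivery wins 16–3.
Each city drops at least one matchup (Norbury loses to Holwick; Holwick loses to Ralston; Ralston loses to Ivery; Ivery loses to Norbury); the cycle Norbury > Ivery > Ralston > Norbury rules out a Condorcet winner.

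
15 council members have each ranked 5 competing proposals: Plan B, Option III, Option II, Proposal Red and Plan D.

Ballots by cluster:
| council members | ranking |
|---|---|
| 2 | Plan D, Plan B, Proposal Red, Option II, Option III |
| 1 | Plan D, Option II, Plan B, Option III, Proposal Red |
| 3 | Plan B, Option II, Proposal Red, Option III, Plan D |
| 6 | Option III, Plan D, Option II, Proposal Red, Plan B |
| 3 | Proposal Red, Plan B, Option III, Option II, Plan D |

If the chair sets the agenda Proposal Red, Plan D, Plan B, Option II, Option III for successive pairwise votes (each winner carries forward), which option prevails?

Option III

Round 1: Proposal Red vs Plan D — 6–9, Plan D advances.
Round 2: Plan D vs Plan B — 9–6, Plan D advances.
Round 3: Plan D vs Option II — 9–6, Plan D advances.
Round 4: Plan D vs Option III — 3–12, Option III advances.
The agenda winner is Option III.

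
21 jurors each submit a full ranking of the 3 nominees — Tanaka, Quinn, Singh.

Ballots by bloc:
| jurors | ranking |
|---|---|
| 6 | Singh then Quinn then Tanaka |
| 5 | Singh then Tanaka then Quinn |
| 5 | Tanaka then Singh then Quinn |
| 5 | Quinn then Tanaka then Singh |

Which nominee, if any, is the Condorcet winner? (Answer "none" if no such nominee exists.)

Check each pair by majority over 21 ballots:
Tanaka vs Quinn: 10 to 11, Quinn.
Tanaka vs Singh: Tanaka preferred on 5+5 = 10 ballots; Singh wins 11–10.
Quinn vs Singh: Quinn is ranked higher on 5 ballots, Singh on 16. Singh wins 16–5.
Singh wins every pairwise contest, so Singh is the Condorcet winner.

Singh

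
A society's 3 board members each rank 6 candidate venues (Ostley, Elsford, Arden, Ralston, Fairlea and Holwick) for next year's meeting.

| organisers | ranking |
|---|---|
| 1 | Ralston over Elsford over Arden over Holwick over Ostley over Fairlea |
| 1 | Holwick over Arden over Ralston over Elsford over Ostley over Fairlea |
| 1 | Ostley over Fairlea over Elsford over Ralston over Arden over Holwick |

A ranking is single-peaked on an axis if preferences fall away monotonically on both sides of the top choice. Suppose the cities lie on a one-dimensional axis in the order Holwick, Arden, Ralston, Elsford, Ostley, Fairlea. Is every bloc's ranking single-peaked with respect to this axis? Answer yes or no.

Axis positions: Holwick=1, Arden=2, Ralston=3, Elsford=4, Ostley=5, Fairlea=6.
Bloc 1 (peak Ralston at position 3): ranking walks positions 3-4-2-1-5-6, expanding outward from the peak — single-peaked.
Bloc 2 (peak Holwick at position 1): ranking walks positions 1-2-3-4-5-6, expanding outward from the peak — single-peaked.
Bloc 3 (peak Ostley at position 5): ranking walks positions 5-6-4-3-2-1, expanding outward from the peak — single-peaked.
Every ranking is single-peaked on this axis.

yes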